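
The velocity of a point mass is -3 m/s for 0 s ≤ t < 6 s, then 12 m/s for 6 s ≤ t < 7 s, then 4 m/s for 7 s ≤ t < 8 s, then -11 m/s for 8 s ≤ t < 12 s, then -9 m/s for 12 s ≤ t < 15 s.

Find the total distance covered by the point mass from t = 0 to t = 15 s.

105 m

Total distance travelled is ∫|v| dt — sum the magnitudes of each area piece.
0–6 s: |-3| × 6 = 18 m
6–7 s: |12| × 1 = 12 m
7–8 s: |4| × 1 = 4 m
8–12 s: |-11| × 4 = 44 m
12–15 s: |-9| × 3 = 27 m
Total distance = 105 m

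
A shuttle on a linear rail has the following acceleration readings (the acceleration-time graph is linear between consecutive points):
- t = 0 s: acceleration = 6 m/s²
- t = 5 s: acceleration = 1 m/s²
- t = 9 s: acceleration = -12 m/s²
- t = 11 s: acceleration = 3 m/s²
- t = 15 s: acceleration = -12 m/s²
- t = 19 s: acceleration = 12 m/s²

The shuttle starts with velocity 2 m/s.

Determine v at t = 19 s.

Δv equals the area under the a-t graph; then v = v₀ + Δv.
0–5 s: ½(6 + 1)(5) = 17.5 m/s
5–9 s: ½(1 + -12)(4) = -22 m/s
9–11 s: ½(-12 + 3)(2) = -9 m/s
11–15 s: ½(3 + -12)(4) = -18 m/s
15–19 s: ½(-12 + 12)(4) = 0 m/s
Δv = -31.5 m/s, so v(19) = 2 + (-31.5) = -29.5 m/s.

-29.5 m/s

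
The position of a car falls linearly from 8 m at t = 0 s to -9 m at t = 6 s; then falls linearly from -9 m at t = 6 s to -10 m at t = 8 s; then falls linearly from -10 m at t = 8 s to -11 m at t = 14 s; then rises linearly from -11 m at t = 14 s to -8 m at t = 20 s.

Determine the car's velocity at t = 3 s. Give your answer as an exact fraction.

-17/6 m/s

Velocity is the slope of the x-t graph on 0–6 s: (-9 − 8)/(6 − 0) = -17/6 m/s.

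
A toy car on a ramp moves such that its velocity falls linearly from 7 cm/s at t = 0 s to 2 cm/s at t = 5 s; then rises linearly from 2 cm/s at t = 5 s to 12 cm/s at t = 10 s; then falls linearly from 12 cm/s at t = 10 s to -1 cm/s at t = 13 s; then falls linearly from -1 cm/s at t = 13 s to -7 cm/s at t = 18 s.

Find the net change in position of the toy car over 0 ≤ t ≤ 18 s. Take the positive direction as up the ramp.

Net displacement equals the area under the velocity-time graph (areas below the axis count negative).
0–5 s: ½(7 + 2)(5) = 22.5 cm
5–10 s: ½(2 + 12)(5) = 35 cm
10–13 s: ½(12 + -1)(3) = 16.5 cm
13–18 s: ½(-1 + -7)(5) = -20 cm
Net displacement = 54 cm

54 cm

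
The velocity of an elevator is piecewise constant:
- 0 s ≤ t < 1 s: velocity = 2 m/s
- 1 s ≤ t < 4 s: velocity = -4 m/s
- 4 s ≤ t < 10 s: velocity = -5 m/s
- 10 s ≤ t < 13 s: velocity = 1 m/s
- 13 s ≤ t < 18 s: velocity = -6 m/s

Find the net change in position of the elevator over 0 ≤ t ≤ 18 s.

-67 m

Net displacement equals the area under the velocity-time graph (areas below the axis count negative).
0–1 s: 2 × 1 = 2 m
1–4 s: -4 × 3 = -12 m
4–10 s: -5 × 6 = -30 m
10–13 s: 1 × 3 = 3 m
13–18 s: -6 × 5 = -30 m
Net displacement = -67 m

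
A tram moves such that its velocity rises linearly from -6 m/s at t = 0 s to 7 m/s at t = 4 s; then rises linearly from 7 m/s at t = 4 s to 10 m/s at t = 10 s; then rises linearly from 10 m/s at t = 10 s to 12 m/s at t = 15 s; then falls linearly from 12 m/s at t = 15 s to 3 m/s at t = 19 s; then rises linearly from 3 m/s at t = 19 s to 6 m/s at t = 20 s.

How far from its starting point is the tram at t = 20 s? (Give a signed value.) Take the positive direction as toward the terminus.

142.5 m

Net displacement equals the area under the velocity-time graph (areas below the axis count negative).
0–4 s: ½(-6 + 7)(4) = 2 m
4–10 s: ½(7 + 10)(6) = 51 m
10–15 s: ½(10 + 12)(5) = 55 m
15–19 s: ½(12 + 3)(4) = 30 m
19–20 s: ½(3 + 6)(1) = 4.5 m
Net displacement = 142.5 m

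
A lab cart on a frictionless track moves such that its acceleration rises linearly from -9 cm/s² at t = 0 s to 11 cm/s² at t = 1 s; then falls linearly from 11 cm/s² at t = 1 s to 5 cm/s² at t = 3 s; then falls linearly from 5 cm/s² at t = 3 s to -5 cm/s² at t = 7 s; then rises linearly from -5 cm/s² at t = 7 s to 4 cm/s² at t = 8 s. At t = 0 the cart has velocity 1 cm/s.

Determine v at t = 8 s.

17.5 cm/s

Δv equals the area under the a-t graph; then v = v₀ + Δv.
0–1 s: ½(-9 + 11)(1) = 1 cm/s
1–3 s: ½(11 + 5)(2) = 16 cm/s
3–7 s: ½(5 + -5)(4) = 0 cm/s
7–8 s: ½(-5 + 4)(1) = -0.5 cm/s
Δv = 16.5 cm/s, so v(8) = 1 + (16.5) = 17.5 cm/s.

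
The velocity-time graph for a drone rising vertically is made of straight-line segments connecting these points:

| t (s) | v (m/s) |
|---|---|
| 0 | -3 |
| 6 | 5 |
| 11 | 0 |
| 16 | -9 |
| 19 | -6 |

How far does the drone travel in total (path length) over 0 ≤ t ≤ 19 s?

70.25 m

Distance (not displacement) is the total path length: add the absolute areas under v-t.
0–6 s: v = 0 at t = 2.25 s; triangle areas 3.375 + 9.375 = 12.75 m
6–11 s: |½(5 + 0)(5)| = 12.5 m
11–16 s: |½(0 + -9)(5)| = 22.5 m
16–19 s: |½(-9 + -6)(3)| = 22.5 m
Total distance = 70.25 m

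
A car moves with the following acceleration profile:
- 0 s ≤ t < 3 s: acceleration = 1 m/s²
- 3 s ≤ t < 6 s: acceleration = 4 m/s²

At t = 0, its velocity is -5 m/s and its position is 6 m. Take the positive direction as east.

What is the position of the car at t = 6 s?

7.5 m

On each constant-a segment, Δv = aΔt and Δx = v₀Δt + ½aΔt²; chain segment to segment.
0–3 s: v starts -5 m/s; Δx = -5·3 + ½·1·3² = -10.5 m; v ends -2 m/s.
3–6 s: v starts -2 m/s; Δx = -2·3 + ½·4·3² = 12 m; v ends 10 m/s.
x(6) = 6 + Σ Δx = 7.5 m.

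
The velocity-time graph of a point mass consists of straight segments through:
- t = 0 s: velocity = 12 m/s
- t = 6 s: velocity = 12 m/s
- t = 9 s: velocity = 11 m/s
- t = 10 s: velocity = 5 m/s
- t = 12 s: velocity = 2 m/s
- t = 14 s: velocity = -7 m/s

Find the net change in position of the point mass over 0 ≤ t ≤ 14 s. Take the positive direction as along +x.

Net displacement equals the area under the velocity-time graph (areas below the axis count negative).
0–6 s: 12 × 6 = 72 m
6–9 s: ½(12 + 11)(3) = 34.5 m
9–10 s: ½(11 + 5)(1) = 8 m
10–12 s: ½(5 + 2)(2) = 7 m
12–14 s: ½(2 + -7)(2) = -5 m
Net displacement = 116.5 m

116.5 m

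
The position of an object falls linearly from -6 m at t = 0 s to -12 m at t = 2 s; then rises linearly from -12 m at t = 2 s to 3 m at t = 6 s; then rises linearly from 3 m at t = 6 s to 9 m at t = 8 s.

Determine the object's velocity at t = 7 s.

Velocity is the slope of the x-t graph on 6–8 s: (9 − 3)/(8 − 6) = 3 m/s.

3 m/s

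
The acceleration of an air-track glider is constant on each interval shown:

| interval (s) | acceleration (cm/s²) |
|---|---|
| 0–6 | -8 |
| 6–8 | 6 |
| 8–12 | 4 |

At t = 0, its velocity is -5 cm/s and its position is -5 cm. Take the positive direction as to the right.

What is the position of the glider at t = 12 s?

On each constant-a segment, Δv = aΔt and Δx = v₀Δt + ½aΔt²; chain segment to segment.
0–6 s: v starts -5 cm/s; Δx = -5·6 + ½·-8·6² = -174 cm; v ends -53 cm/s.
6–8 s: v starts -53 cm/s; Δx = -53·2 + ½·6·2² = -94 cm; v ends -41 cm/s.
8–12 s: v starts -41 cm/s; Δx = -41·4 + ½·4·4² = -132 cm; v ends -25 cm/s.
x(12) = -5 + Σ Δx = -405 cm.

-405 cm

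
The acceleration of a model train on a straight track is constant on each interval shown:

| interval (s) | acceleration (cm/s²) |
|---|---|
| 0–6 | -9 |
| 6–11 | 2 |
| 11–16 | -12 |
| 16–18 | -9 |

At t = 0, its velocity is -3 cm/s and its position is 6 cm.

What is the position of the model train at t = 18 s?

-1051 cm

On each constant-a segment, Δv = aΔt and Δx = v₀Δt + ½aΔt²; chain segment to segment.
0–6 s: v starts -3 cm/s; Δx = -3·6 + ½·-9·6² = -180 cm; v ends -57 cm/s.
6–11 s: v starts -57 cm/s; Δx = -57·5 + ½·2·5² = -260 cm; v ends -47 cm/s.
11–16 s: v starts -47 cm/s; Δx = -47·5 + ½·-12·5² = -385 cm; v ends -107 cm/s.
16–18 s: v starts -107 cm/s; Δx = -107·2 + ½·-9·2² = -232 cm; v ends -125 cm/s.
x(18) = 6 + Σ Δx = -1051 cm.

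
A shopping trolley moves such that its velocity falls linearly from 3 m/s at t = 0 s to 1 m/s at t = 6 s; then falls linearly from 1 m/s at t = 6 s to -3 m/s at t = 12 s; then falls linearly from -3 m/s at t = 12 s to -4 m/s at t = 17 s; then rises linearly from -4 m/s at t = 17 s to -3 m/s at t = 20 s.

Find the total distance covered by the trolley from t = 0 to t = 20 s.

Total distance travelled is ∫|v| dt — sum the magnitudes of each area piece.
0–6 s: |½(3 + 1)(6)| = 12 m
6–12 s: v = 0 at t = 7.5 s; triangle areas 0.75 + 6.75 = 7.5 m
12–17 s: |½(-3 + -4)(5)| = 17.5 m
17–20 s: |½(-4 + -3)(3)| = 10.5 m
Total distance = 47.5 m

47.5 m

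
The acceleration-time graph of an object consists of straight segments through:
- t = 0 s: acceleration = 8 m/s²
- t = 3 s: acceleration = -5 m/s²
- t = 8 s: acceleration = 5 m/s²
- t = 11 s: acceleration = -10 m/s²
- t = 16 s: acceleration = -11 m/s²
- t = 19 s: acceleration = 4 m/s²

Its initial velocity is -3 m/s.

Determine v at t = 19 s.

Δv equals the area under the a-t graph; then v = v₀ + Δv.
0–3 s: ½(8 + -5)(3) = 4.5 m/s
3–8 s: ½(-5 + 5)(5) = 0 m/s
8–11 s: ½(5 + -10)(3) = -7.5 m/s
11–16 s: ½(-10 + -11)(5) = -52.5 m/s
16–19 s: ½(-11 + 4)(3) = -10.5 m/s
Δv = -66 m/s, so v(19) = -3 + (-66) = -69 m/s.

-69 m/s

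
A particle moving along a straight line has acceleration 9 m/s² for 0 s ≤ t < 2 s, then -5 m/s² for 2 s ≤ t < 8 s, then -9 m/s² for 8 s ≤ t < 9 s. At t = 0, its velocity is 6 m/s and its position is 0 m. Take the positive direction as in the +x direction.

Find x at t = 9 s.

On each constant-a segment, Δv = aΔt and Δx = v₀Δt + ½aΔt²; chain segment to segment.
0–2 s: v starts 6 m/s; Δx = 6·2 + ½·9·2² = 30 m; v ends 24 m/s.
2–8 s: v starts 24 m/s; Δx = 24·6 + ½·-5·6² = 54 m; v ends -6 m/s.
8–9 s: v starts -6 m/s; Δx = -6·1 + ½·-9·1² = -10.5 m; v ends -15 m/s.
x(9) = 0 + Σ Δx = 73.5 m.

73.5 m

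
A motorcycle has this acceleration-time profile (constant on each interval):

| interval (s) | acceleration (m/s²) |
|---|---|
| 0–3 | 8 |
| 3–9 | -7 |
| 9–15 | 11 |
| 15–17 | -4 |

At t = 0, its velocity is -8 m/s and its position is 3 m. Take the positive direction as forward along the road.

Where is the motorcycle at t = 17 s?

On each constant-a segment, Δv = aΔt and Δx = v₀Δt + ½aΔt²; chain segment to segment.
0–3 s: v starts -8 m/s; Δx = -8·3 + ½·8·3² = 12 m; v ends 16 m/s.
3–9 s: v starts 16 m/s; Δx = 16·6 + ½·-7·6² = -30 m; v ends -26 m/s.
9–15 s: v starts -26 m/s; Δx = -26·6 + ½·11·6² = 42 m; v ends 40 m/s.
15–17 s: v starts 40 m/s; Δx = 40·2 + ½·-4·2² = 72 m; v ends 32 m/s.
x(17) = 3 + Σ Δx = 99 m.

99 m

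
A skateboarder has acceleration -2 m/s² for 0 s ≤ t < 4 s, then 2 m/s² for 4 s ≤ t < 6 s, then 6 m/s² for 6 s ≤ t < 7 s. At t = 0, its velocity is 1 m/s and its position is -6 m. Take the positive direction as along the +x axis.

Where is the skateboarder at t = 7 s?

On each constant-a segment, Δv = aΔt and Δx = v₀Δt + ½aΔt²; chain segment to segment.
0–4 s: v starts 1 m/s; Δx = 1·4 + ½·-2·4² = -12 m; v ends -7 m/s.
4–6 s: v starts -7 m/s; Δx = -7·2 + ½·2·2² = -10 m; v ends -3 m/s.
6–7 s: v starts -3 m/s; Δx = -3·1 + ½·6·1² = 0 m; v ends 3 m/s.
x(7) = -6 + Σ Δx = -28 m.

-28 m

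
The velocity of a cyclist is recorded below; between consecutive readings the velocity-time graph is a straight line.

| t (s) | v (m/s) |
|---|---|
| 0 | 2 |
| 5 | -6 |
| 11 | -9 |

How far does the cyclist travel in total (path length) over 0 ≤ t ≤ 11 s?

57.5 m

Distance (not displacement) is the total path length: add the absolute areas under v-t.
0–5 s: v = 0 at t = 1.25 s; triangle areas 1.25 + 11.25 = 12.5 m
5–11 s: |½(-6 + -9)(6)| = 45 m
Total distance = 57.5 m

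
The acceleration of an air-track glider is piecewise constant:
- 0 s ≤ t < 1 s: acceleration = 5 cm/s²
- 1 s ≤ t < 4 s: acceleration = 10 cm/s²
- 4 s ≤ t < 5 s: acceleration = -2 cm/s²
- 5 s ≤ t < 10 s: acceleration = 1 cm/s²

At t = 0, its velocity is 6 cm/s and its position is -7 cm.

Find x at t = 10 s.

327 cm

On each constant-a segment, Δv = aΔt and Δx = v₀Δt + ½aΔt²; chain segment to segment.
0–1 s: v starts 6 cm/s; Δx = 6·1 + ½·5·1² = 8.5 cm; v ends 11 cm/s.
1–4 s: v starts 11 cm/s; Δx = 11·3 + ½·10·3² = 78 cm; v ends 41 cm/s.
4–5 s: v starts 41 cm/s; Δx = 41·1 + ½·-2·1² = 40 cm; v ends 39 cm/s.
5–10 s: v starts 39 cm/s; Δx = 39·5 + ½·1·5² = 207.5 cm; v ends 44 cm/s.
x(10) = -7 + Σ Δx = 327 cm.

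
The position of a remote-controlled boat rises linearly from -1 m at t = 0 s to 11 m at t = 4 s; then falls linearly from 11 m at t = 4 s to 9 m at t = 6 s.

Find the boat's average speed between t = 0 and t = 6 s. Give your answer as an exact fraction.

7/3 m/s

Average speed = (total path length)/(elapsed time); on a piecewise-linear x-t graph the path length is Σ|Δx|.
0–4 s: |Δx| = |11 − -1| = 12 m
4–6 s: |Δx| = |9 − 11| = 2 m
Total path = 14 m; average speed = 14/6 = 7/3 m/s.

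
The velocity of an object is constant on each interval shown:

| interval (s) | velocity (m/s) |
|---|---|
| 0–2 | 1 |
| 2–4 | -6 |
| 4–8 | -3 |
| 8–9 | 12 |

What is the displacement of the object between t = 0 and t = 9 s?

Net displacement equals the area under the velocity-time graph (areas below the axis count negative).
0–2 s: 1 × 2 = 2 m
2–4 s: -6 × 2 = -12 m
4–8 s: -3 × 4 = -12 m
8–9 s: 12 × 1 = 12 m
Net displacement = -10 m

-10 m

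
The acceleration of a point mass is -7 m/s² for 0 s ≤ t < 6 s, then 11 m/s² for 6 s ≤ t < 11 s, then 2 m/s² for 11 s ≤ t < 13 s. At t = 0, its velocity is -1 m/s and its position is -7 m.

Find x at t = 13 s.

-188.5 m

On each constant-a segment, Δv = aΔt and Δx = v₀Δt + ½aΔt²; chain segment to segment.
0–6 s: v starts -1 m/s; Δx = -1·6 + ½·-7·6² = -132 m; v ends -43 m/s.
6–11 s: v starts -43 m/s; Δx = -43·5 + ½·11·5² = -77.5 m; v ends 12 m/s.
11–13 s: v starts 12 m/s; Δx = 12·2 + ½·2·2² = 28 m; v ends 16 m/s.
x(13) = -7 + Σ Δx = -188.5 m.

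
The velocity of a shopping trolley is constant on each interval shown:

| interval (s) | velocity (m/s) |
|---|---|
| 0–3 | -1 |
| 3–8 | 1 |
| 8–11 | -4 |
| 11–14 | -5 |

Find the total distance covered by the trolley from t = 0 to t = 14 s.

Distance (not displacement) is the total path length: add the absolute areas under v-t.
0–3 s: |-1| × 3 = 3 m
3–8 s: |1| × 5 = 5 m
8–11 s: |-4| × 3 = 12 m
11–14 s: |-5| × 3 = 15 m
Total distance = 35 m

35 m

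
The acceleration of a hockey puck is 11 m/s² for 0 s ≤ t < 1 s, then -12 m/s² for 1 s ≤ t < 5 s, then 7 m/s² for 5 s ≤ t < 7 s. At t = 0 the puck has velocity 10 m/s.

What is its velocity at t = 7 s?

-13 m/s

Δv equals the area under the a-t graph; then v = v₀ + Δv.
0–1 s: 11 × 1 = 11 m/s
1–5 s: -12 × 4 = -48 m/s
5–7 s: 7 × 2 = 14 m/s
Δv = -23 m/s, so v(7) = 10 + (-23) = -13 m/s.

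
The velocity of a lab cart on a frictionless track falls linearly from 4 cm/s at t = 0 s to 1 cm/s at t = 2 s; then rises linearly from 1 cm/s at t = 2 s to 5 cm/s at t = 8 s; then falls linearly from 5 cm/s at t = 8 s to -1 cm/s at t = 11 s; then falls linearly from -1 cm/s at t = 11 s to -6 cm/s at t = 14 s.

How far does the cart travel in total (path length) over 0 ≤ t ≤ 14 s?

40 cm

Distance (not displacement) is the total path length: add the absolute areas under v-t.
0–2 s: |½(4 + 1)(2)| = 5 cm
2–8 s: |½(1 + 5)(6)| = 18 cm
8–11 s: v = 0 at t = 10.5 s; triangle areas 6.25 + 0.25 = 6.5 cm
11–14 s: |½(-1 + -6)(3)| = 10.5 cm
Total distance = 40 cm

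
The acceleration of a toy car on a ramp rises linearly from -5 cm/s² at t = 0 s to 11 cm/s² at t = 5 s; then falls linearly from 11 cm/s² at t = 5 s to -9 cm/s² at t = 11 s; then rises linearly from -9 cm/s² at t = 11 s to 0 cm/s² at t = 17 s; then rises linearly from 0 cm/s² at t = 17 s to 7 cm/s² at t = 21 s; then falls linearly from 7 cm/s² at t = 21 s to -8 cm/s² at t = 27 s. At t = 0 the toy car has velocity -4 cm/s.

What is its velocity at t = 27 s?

1 cm/s

Δv equals the area under the a-t graph; then v = v₀ + Δv.
0–5 s: ½(-5 + 11)(5) = 15 cm/s
5–11 s: ½(11 + -9)(6) = 6 cm/s
11–17 s: ½(-9 + 0)(6) = -27 cm/s
17–21 s: ½(0 + 7)(4) = 14 cm/s
21–27 s: ½(7 + -8)(6) = -3 cm/s
Δv = 5 cm/s, so v(27) = -4 + (5) = 1 cm/s.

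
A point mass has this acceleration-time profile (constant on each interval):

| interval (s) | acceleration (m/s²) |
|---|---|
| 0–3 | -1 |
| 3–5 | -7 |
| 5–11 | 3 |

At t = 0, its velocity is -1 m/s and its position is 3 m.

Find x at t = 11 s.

-80.5 m

On each constant-a segment, Δv = aΔt and Δx = v₀Δt + ½aΔt²; chain segment to segment.
0–3 s: v starts -1 m/s; Δx = -1·3 + ½·-1·3² = -7.5 m; v ends -4 m/s.
3–5 s: v starts -4 m/s; Δx = -4·2 + ½·-7·2² = -22 m; v ends -18 m/s.
5–11 s: v starts -18 m/s; Δx = -18·6 + ½·3·6² = -54 m; v ends 0 m/s.
x(11) = 3 + Σ Δx = -80.5 m.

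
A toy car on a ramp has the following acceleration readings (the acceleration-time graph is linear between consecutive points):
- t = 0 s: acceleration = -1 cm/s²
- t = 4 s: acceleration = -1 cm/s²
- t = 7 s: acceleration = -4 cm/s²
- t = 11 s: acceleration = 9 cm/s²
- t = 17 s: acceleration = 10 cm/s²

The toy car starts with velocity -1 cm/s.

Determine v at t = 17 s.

Δv equals the area under the a-t graph; then v = v₀ + Δv.
0–4 s: -1 × 4 = -4 cm/s
4–7 s: ½(-1 + -4)(3) = -7.5 cm/s
7–11 s: ½(-4 + 9)(4) = 10 cm/s
11–17 s: ½(9 + 10)(6) = 57 cm/s
Δv = 55.5 cm/s, so v(17) = -1 + (55.5) = 54.5 cm/s.

54.5 cm/s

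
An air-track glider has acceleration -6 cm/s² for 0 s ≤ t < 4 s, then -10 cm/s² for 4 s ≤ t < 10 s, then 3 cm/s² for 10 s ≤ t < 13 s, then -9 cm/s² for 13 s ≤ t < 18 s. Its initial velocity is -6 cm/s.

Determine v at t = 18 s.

Δv equals the area under the a-t graph; then v = v₀ + Δv.
0–4 s: -6 × 4 = -24 cm/s
4–10 s: -10 × 6 = -60 cm/s
10–13 s: 3 × 3 = 9 cm/s
13–18 s: -9 × 5 = -45 cm/s
Δv = -120 cm/s, so v(18) = -6 + (-120) = -126 cm/s.

-126 cm/s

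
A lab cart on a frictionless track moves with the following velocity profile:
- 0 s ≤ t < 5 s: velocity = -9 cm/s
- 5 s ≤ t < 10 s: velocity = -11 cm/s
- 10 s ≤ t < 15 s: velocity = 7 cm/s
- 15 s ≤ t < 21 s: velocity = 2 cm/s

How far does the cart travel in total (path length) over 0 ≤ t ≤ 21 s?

Distance (not displacement) is the total path length: add the absolute areas under v-t.
0–5 s: |-9| × 5 = 45 cm
5–10 s: |-11| × 5 = 55 cm
10–15 s: |7| × 5 = 35 cm
15–21 s: |2| × 6 = 12 cm
Total distance = 147 cm

147 cm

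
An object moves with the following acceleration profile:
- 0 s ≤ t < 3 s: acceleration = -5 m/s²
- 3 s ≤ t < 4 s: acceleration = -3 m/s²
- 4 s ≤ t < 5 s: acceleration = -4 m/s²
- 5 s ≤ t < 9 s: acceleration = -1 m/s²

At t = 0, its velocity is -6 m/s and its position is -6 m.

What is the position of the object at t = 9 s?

-215 m

On each constant-a segment, Δv = aΔt and Δx = v₀Δt + ½aΔt²; chain segment to segment.
0–3 s: v starts -6 m/s; Δx = -6·3 + ½·-5·3² = -40.5 m; v ends -21 m/s.
3–4 s: v starts -21 m/s; Δx = -21·1 + ½·-3·1² = -22.5 m; v ends -24 m/s.
4–5 s: v starts -24 m/s; Δx = -24·1 + ½·-4·1² = -26 m; v ends -28 m/s.
5–9 s: v starts -28 m/s; Δx = -28·4 + ½·-1·4² = -120 m; v ends -32 m/s.
x(9) = -6 + Σ Δx = -215 m.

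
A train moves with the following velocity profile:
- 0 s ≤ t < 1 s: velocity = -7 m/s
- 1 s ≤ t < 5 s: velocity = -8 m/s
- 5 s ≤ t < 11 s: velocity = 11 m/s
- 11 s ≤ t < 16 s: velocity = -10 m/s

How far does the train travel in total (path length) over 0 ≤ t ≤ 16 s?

155 m

Distance (not displacement) is the total path length: add the absolute areas under v-t.
0–1 s: |-7| × 1 = 7 m
1–5 s: |-8| × 4 = 32 m
5–11 s: |11| × 6 = 66 m
11–16 s: |-10| × 5 = 50 m
Total distance = 155 m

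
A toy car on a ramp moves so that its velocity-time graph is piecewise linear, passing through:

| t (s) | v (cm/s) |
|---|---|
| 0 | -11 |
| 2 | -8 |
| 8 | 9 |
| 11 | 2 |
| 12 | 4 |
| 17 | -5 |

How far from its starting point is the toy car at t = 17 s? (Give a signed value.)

Displacement is the signed area under the v-t curve.
0–2 s: ½(-11 + -8)(2) = -19 cm
2–8 s: ½(-8 + 9)(6) = 3 cm
8–11 s: ½(9 + 2)(3) = 16.5 cm
11–12 s: ½(2 + 4)(1) = 3 cm
12–17 s: ½(4 + -5)(5) = -2.5 cm
Net displacement = 1 cm

1 cm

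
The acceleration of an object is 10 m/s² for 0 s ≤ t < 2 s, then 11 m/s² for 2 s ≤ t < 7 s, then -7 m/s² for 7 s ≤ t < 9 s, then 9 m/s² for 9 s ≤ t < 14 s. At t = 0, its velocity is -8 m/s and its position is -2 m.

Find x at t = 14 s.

697 m

On each constant-a segment, Δv = aΔt and Δx = v₀Δt + ½aΔt²; chain segment to segment.
0–2 s: v starts -8 m/s; Δx = -8·2 + ½·10·2² = 4 m; v ends 12 m/s.
2–7 s: v starts 12 m/s; Δx = 12·5 + ½·11·5² = 197.5 m; v ends 67 m/s.
7–9 s: v starts 67 m/s; Δx = 67·2 + ½·-7·2² = 120 m; v ends 53 m/s.
9–14 s: v starts 53 m/s; Δx = 53·5 + ½·9·5² = 377.5 m; v ends 98 m/s.
x(14) = -2 + Σ Δx = 697 m.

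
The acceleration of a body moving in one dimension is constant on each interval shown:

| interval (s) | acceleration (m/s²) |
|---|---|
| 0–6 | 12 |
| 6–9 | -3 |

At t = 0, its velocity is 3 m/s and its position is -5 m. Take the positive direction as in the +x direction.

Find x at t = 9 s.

On each constant-a segment, Δv = aΔt and Δx = v₀Δt + ½aΔt²; chain segment to segment.
0–6 s: v starts 3 m/s; Δx = 3·6 + ½·12·6² = 234 m; v ends 75 m/s.
6–9 s: v starts 75 m/s; Δx = 75·3 + ½·-3·3² = 211.5 m; v ends 66 m/s.
x(9) = -5 + Σ Δx = 440.5 m.

440.5 m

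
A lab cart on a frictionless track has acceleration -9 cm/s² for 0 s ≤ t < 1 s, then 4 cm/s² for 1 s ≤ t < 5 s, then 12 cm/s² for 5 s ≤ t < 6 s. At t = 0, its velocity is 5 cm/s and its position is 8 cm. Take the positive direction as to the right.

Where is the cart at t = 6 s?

42.5 cm

On each constant-a segment, Δv = aΔt and Δx = v₀Δt + ½aΔt²; chain segment to segment.
0–1 s: v starts 5 cm/s; Δx = 5·1 + ½·-9·1² = 0.5 cm; v ends -4 cm/s.
1–5 s: v starts -4 cm/s; Δx = -4·4 + ½·4·4² = 16 cm; v ends 12 cm/s.
5–6 s: v starts 12 cm/s; Δx = 12·1 + ½·12·1² = 18 cm; v ends 24 cm/s.
x(6) = 8 + Σ Δx = 42.5 cm.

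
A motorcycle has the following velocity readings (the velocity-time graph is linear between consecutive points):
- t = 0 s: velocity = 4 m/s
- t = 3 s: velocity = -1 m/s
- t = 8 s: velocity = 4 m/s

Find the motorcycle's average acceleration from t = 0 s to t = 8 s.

Average acceleration = Δv/Δt = (4 − 4)/(8 − 0) = 0 m/s².

0 m/s²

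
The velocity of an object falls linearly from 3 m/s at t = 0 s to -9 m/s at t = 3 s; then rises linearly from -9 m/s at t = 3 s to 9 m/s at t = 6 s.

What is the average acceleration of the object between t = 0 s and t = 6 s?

1 m/s²

Average acceleration = Δv/Δt = (9 − 3)/(6 − 0) = 1 m/s².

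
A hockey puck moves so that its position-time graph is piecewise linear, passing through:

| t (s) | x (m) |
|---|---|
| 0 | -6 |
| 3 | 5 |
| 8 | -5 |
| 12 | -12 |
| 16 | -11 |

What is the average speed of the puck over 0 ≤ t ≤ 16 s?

Average speed = (total path length)/(elapsed time); on a piecewise-linear x-t graph the path length is Σ|Δx|.
0–3 s: |Δx| = |5 − -6| = 11 m
3–8 s: |Δx| = |-5 − 5| = 10 m
8–12 s: |Δx| = |-12 − -5| = 7 m
12–16 s: |Δx| = |-11 − -12| = 1 m
Total path = 29 m; average speed = 29/16 = 1.8125 m/s.

1.8125 m/s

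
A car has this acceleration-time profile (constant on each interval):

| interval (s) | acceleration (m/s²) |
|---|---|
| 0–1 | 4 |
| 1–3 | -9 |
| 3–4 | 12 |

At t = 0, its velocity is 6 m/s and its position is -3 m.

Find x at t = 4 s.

On each constant-a segment, Δv = aΔt and Δx = v₀Δt + ½aΔt²; chain segment to segment.
0–1 s: v starts 6 m/s; Δx = 6·1 + ½·4·1² = 8 m; v ends 10 m/s.
1–3 s: v starts 10 m/s; Δx = 10·2 + ½·-9·2² = 2 m; v ends -8 m/s.
3–4 s: v starts -8 m/s; Δx = -8·1 + ½·12·1² = -2 m; v ends 4 m/s.
x(4) = -3 + Σ Δx = 5 m.

5 m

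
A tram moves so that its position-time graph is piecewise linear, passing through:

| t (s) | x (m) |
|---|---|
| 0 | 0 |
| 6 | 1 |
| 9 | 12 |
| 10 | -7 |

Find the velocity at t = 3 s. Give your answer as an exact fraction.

1/6 m/s

Velocity is the slope of the x-t graph on 0–6 s: (1 − 0)/(6 − 0) = 1/6 m/s.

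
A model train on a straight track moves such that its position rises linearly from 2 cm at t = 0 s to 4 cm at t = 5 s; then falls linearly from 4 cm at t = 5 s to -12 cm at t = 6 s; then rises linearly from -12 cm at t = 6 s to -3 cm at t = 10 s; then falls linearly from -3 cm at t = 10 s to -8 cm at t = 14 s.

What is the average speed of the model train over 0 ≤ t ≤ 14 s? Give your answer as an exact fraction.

Average speed = (total path length)/(elapsed time); on a piecewise-linear x-t graph the path length is Σ|Δx|.
0–5 s: |Δx| = |4 − 2| = 2 cm
5–6 s: |Δx| = |-12 − 4| = 16 cm
6–10 s: |Δx| = |-3 − -12| = 9 cm
10–14 s: |Δx| = |-8 − -3| = 5 cm
Total path = 32 cm; average speed = 32/14 = 16/7 cm/s.

16/7 cm/s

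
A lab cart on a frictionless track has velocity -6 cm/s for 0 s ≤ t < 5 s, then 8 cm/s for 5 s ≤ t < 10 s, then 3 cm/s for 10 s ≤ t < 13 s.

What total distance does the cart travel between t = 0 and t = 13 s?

79 cm

Distance (not displacement) is the total path length: add the absolute areas under v-t.
0–5 s: |-6| × 5 = 30 cm
5–10 s: |8| × 5 = 40 cm
10–13 s: |3| × 3 = 9 cm
Total distance = 79 cm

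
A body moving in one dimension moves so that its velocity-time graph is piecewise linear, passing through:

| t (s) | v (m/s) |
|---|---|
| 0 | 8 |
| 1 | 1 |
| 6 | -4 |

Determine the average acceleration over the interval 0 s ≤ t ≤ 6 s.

Average acceleration = Δv/Δt = (-4 − 8)/(6 − 0) = -2 m/s².

-2 m/s²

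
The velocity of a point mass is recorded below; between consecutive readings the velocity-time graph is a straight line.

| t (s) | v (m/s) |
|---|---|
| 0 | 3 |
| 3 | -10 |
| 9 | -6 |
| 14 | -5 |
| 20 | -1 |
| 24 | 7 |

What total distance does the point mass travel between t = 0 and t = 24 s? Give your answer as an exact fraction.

3083/26 m

Total distance travelled is ∫|v| dt — sum the magnitudes of each area piece.
0–3 s: v = 0 at t = 9/13 s; triangle areas 27/26 + 150/13 = 327/26 m
3–9 s: |½(-10 + -6)(6)| = 48 m
9–14 s: |½(-6 + -5)(5)| = 27.5 m
14–20 s: |½(-5 + -1)(6)| = 18 m
20–24 s: v = 0 at t = 20.5 s; triangle areas 0.25 + 12.25 = 12.5 m
Total distance = 3083/26 m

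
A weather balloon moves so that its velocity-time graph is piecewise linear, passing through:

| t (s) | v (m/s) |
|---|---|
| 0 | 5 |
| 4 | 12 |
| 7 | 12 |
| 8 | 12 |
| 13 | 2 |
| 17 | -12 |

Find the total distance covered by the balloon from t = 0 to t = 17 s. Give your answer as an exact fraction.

967/7 m

Total distance travelled is ∫|v| dt — sum the magnitudes of each area piece.
0–4 s: |½(5 + 12)(4)| = 34 m
4–7 s: |12| × 3 = 36 m
7–8 s: |12| × 1 = 12 m
8–13 s: |½(12 + 2)(5)| = 35 m
13–17 s: v = 0 at t = 95/7 s; triangle areas 4/7 + 144/7 = 148/7 m
Total distance = 967/7 m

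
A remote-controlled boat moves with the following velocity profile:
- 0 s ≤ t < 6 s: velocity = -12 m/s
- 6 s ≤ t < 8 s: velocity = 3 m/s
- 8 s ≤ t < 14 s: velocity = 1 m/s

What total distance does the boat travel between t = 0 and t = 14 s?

Total distance travelled is ∫|v| dt — sum the magnitudes of each area piece.
0–6 s: |-12| × 6 = 72 m
6–8 s: |3| × 2 = 6 m
8–14 s: |1| × 6 = 6 m
Total distance = 84 m

84 m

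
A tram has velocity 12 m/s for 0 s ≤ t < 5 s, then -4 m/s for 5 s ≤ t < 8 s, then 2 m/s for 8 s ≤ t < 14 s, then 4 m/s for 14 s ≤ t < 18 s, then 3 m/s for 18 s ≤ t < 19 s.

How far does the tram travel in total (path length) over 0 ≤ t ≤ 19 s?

103 m

Distance (not displacement) is the total path length: add the absolute areas under v-t.
0–5 s: |12| × 5 = 60 m
5–8 s: |-4| × 3 = 12 m
8–14 s: |2| × 6 = 12 m
14–18 s: |4| × 4 = 16 m
18–19 s: |3| × 1 = 3 m
Total distance = 103 m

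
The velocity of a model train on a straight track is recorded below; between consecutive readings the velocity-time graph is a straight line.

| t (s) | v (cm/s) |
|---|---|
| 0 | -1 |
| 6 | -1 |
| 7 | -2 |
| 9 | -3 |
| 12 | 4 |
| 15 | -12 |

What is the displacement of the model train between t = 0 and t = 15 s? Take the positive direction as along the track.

-23 cm

Displacement is the signed area under the v-t curve.
0–6 s: -1 × 6 = -6 cm
6–7 s: ½(-1 + -2)(1) = -1.5 cm
7–9 s: ½(-2 + -3)(2) = -5 cm
9–12 s: ½(-3 + 4)(3) = 1.5 cm
12–15 s: ½(4 + -12)(3) = -12 cm
Net displacement = -23 cm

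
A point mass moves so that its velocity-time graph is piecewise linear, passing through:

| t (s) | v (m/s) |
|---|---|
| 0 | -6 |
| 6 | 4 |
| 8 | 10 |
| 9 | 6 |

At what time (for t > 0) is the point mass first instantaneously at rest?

v changes sign on 0–6 s (from -6 to 4); the graph is linear there, so v = 0 at t = 0 + (6)·(6 − 0)/(4 − -6) = 3.6 s.

t = 3.6 s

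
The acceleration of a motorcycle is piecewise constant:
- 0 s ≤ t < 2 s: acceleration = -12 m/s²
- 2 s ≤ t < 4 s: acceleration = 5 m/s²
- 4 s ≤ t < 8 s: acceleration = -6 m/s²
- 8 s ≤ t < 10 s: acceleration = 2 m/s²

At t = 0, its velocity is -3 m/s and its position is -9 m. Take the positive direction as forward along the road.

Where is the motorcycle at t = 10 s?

On each constant-a segment, Δv = aΔt and Δx = v₀Δt + ½aΔt²; chain segment to segment.
0–2 s: v starts -3 m/s; Δx = -3·2 + ½·-12·2² = -30 m; v ends -27 m/s.
2–4 s: v starts -27 m/s; Δx = -27·2 + ½·5·2² = -44 m; v ends -17 m/s.
4–8 s: v starts -17 m/s; Δx = -17·4 + ½·-6·4² = -116 m; v ends -41 m/s.
8–10 s: v starts -41 m/s; Δx = -41·2 + ½·2·2² = -78 m; v ends -37 m/s.
x(10) = -9 + Σ Δx = -277 m.

-277 m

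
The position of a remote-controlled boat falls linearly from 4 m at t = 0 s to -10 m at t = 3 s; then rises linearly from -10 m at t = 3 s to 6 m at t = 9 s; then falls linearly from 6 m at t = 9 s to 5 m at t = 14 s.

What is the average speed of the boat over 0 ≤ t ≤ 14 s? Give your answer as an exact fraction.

Average speed = (total path length)/(elapsed time); on a piecewise-linear x-t graph the path length is Σ|Δx|.
0–3 s: |Δx| = |-10 − 4| = 14 m
3–9 s: |Δx| = |6 − -10| = 16 m
9–14 s: |Δx| = |5 − 6| = 1 m
Total path = 31 m; average speed = 31/14 = 31/14 m/s.

31/14 m/s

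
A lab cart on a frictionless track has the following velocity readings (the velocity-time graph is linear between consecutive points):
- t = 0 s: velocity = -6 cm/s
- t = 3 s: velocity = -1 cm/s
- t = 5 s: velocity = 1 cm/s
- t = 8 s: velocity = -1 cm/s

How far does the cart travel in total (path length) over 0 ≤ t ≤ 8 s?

13 cm

Total distance travelled is ∫|v| dt — sum the magnitudes of each area piece.
0–3 s: |½(-6 + -1)(3)| = 10.5 cm
3–5 s: v = 0 at t = 4 s; triangle areas 0.5 + 0.5 = 1 cm
5–8 s: v = 0 at t = 6.5 s; triangle areas 0.75 + 0.75 = 1.5 cm
Total distance = 13 cm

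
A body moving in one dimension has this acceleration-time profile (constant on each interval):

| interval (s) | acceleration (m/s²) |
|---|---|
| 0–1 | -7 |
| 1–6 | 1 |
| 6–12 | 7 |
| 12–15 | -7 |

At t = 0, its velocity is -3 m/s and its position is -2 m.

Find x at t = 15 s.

On each constant-a segment, Δv = aΔt and Δx = v₀Δt + ½aΔt²; chain segment to segment.
0–1 s: v starts -3 m/s; Δx = -3·1 + ½·-7·1² = -6.5 m; v ends -10 m/s.
1–6 s: v starts -10 m/s; Δx = -10·5 + ½·1·5² = -37.5 m; v ends -5 m/s.
6–12 s: v starts -5 m/s; Δx = -5·6 + ½·7·6² = 96 m; v ends 37 m/s.
12–15 s: v starts 37 m/s; Δx = 37·3 + ½·-7·3² = 79.5 m; v ends 16 m/s.
x(15) = -2 + Σ Δx = 129.5 m.

129.5 m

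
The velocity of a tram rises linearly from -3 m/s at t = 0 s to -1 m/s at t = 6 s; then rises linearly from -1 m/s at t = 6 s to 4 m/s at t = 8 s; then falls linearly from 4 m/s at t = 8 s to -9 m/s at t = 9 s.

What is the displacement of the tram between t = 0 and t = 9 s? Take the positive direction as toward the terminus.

-11.5 m

Net displacement equals the area under the velocity-time graph (areas below the axis count negative).
0–6 s: ½(-3 + -1)(6) = -12 m
6–8 s: ½(-1 + 4)(2) = 3 m
8–9 s: ½(4 + -9)(1) = -2.5 m
Net displacement = -11.5 m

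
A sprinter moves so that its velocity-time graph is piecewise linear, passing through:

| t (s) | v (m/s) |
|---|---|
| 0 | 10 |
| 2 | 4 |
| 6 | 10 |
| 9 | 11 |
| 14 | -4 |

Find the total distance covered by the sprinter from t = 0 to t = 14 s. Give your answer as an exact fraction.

289/3 m

Total distance travelled is ∫|v| dt — sum the magnitudes of each area piece.
0–2 s: |½(10 + 4)(2)| = 14 m
2–6 s: |½(4 + 10)(4)| = 28 m
6–9 s: |½(10 + 11)(3)| = 31.5 m
9–14 s: v = 0 at t = 38/3 s; triangle areas 121/6 + 8/3 = 137/6 m
Total distance = 289/3 m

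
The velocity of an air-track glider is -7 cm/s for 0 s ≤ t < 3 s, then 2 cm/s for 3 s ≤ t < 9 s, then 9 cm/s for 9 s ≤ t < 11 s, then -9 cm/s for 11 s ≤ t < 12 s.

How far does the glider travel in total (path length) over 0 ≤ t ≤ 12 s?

60 cm

Total distance travelled is ∫|v| dt — sum the magnitudes of each area piece.
0–3 s: |-7| × 3 = 21 cm
3–9 s: |2| × 6 = 12 cm
9–11 s: |9| × 2 = 18 cm
11–12 s: |-9| × 1 = 9 cm
Total distance = 60 cm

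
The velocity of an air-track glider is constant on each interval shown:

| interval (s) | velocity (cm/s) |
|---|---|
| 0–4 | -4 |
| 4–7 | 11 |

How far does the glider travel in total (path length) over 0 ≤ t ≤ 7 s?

49 cm

Distance (not displacement) is the total path length: add the absolute areas under v-t.
0–4 s: |-4| × 4 = 16 cm
4–7 s: |11| × 3 = 33 cm
Total distance = 49 cm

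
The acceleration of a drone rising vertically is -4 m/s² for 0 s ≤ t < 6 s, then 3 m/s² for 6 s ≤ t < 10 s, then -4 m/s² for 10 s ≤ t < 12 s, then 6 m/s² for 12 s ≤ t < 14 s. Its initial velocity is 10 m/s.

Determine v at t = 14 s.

Δv equals the area under the a-t graph; then v = v₀ + Δv.
0–6 s: -4 × 6 = -24 m/s
6–10 s: 3 × 4 = 12 m/s
10–12 s: -4 × 2 = -8 m/s
12–14 s: 6 × 2 = 12 m/s
Δv = -8 m/s, so v(14) = 10 + (-8) = 2 m/s.

2 m/s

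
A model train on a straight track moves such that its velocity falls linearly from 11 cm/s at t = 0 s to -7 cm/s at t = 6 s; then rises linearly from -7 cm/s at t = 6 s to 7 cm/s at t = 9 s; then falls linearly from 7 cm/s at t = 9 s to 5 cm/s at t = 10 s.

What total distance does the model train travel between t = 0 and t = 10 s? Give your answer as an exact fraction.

Total distance travelled is ∫|v| dt — sum the magnitudes of each area piece.
0–6 s: v = 0 at t = 11/3 s; triangle areas 121/6 + 49/6 = 85/3 cm
6–9 s: v = 0 at t = 7.5 s; triangle areas 5.25 + 5.25 = 10.5 cm
9–10 s: |½(7 + 5)(1)| = 6 cm
Total distance = 269/6 cm

269/6 cm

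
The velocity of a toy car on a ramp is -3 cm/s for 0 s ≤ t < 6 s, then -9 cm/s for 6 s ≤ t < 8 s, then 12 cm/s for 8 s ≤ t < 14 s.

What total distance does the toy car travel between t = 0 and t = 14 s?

108 cm

Total distance travelled is ∫|v| dt — sum the magnitudes of each area piece.
0–6 s: |-3| × 6 = 18 cm
6–8 s: |-9| × 2 = 18 cm
8–14 s: |12| × 6 = 72 cm
Total distance = 108 cm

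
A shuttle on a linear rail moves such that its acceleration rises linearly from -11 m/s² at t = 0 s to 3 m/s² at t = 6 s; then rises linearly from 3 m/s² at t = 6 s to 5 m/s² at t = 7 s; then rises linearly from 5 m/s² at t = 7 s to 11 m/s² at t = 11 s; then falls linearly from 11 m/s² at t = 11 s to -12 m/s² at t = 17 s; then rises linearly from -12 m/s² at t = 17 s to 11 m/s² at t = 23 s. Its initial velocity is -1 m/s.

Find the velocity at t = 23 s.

Δv equals the area under the a-t graph; then v = v₀ + Δv.
0–6 s: ½(-11 + 3)(6) = -24 m/s
6–7 s: ½(3 + 5)(1) = 4 m/s
7–11 s: ½(5 + 11)(4) = 32 m/s
11–17 s: ½(11 + -12)(6) = -3 m/s
17–23 s: ½(-12 + 11)(6) = -3 m/s
Δv = 6 m/s, so v(23) = -1 + (6) = 5 m/s.

5 m/s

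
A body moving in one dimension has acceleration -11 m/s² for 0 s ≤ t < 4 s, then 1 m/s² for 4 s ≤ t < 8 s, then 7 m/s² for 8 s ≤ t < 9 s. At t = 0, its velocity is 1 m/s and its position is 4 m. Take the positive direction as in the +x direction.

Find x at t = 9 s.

On each constant-a segment, Δv = aΔt and Δx = v₀Δt + ½aΔt²; chain segment to segment.
0–4 s: v starts 1 m/s; Δx = 1·4 + ½·-11·4² = -84 m; v ends -43 m/s.
4–8 s: v starts -43 m/s; Δx = -43·4 + ½·1·4² = -164 m; v ends -39 m/s.
8–9 s: v starts -39 m/s; Δx = -39·1 + ½·7·1² = -35.5 m; v ends -32 m/s.
x(9) = 4 + Σ Δx = -279.5 m.

-279.5 m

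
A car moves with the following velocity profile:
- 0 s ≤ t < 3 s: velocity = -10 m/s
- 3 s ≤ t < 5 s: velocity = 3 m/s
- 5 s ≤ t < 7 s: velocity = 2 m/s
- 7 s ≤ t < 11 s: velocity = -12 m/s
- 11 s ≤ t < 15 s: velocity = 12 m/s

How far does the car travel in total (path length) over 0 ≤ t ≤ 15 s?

136 m

Total distance travelled is ∫|v| dt — sum the magnitudes of each area piece.
0–3 s: |-10| × 3 = 30 m
3–5 s: |3| × 2 = 6 m
5–7 s: |2| × 2 = 4 m
7–11 s: |-12| × 4 = 48 m
11–15 s: |12| × 4 = 48 m
Total distance = 136 m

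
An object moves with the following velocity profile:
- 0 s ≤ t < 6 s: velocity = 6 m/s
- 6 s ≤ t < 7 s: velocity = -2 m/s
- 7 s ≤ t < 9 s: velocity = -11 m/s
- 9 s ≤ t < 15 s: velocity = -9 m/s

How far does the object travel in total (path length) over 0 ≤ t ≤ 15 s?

114 m

Total distance travelled is ∫|v| dt — sum the magnitudes of each area piece.
0–6 s: |6| × 6 = 36 m
6–7 s: |-2| × 1 = 2 m
7–9 s: |-11| × 2 = 22 m
9–15 s: |-9| × 6 = 54 m
Total distance = 114 m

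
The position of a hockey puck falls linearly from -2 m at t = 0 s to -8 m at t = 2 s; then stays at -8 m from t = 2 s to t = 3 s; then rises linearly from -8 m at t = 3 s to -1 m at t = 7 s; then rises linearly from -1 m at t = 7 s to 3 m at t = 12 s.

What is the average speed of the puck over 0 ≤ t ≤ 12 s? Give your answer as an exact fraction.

17/12 m/s

Average speed = (total path length)/(elapsed time); on a piecewise-linear x-t graph the path length is Σ|Δx|.
0–2 s: |Δx| = |-8 − -2| = 6 m
2–3 s: |Δx| = |-8 − -8| = 0 m
3–7 s: |Δx| = |-1 − -8| = 7 m
7–12 s: |Δx| = |3 − -1| = 4 m
Total path = 17 m; average speed = 17/12 = 17/12 m/s.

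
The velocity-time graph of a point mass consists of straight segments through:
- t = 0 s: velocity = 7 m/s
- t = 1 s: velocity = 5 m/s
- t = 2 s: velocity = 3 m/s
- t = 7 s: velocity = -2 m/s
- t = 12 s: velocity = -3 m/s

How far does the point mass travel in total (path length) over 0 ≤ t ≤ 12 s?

29 m

Distance (not displacement) is the total path length: add the absolute areas under v-t.
0–1 s: |½(7 + 5)(1)| = 6 m
1–2 s: |½(5 + 3)(1)| = 4 m
2–7 s: v = 0 at t = 5 s; triangle areas 4.5 + 2 = 6.5 m
7–12 s: |½(-2 + -3)(5)| = 12.5 m
Total distance = 29 m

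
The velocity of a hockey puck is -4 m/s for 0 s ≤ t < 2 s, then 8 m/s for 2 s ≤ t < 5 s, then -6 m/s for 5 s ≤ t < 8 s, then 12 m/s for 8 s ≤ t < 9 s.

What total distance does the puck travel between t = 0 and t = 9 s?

62 m

Total distance travelled is ∫|v| dt — sum the magnitudes of each area piece.
0–2 s: |-4| × 2 = 8 m
2–5 s: |8| × 3 = 24 m
5–8 s: |-6| × 3 = 18 m
8–9 s: |12| × 1 = 12 m
Total distance = 62 m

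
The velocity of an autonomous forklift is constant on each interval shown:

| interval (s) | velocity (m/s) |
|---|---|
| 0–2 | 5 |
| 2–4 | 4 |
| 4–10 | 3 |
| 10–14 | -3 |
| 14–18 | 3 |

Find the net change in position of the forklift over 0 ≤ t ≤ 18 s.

36 m

Net displacement equals the area under the velocity-time graph (areas below the axis count negative).
0–2 s: 5 × 2 = 10 m
2–4 s: 4 × 2 = 8 m
4–10 s: 3 × 6 = 18 m
10–14 s: -3 × 4 = -12 m
14–18 s: 3 × 4 = 12 m
Net displacement = 36 m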